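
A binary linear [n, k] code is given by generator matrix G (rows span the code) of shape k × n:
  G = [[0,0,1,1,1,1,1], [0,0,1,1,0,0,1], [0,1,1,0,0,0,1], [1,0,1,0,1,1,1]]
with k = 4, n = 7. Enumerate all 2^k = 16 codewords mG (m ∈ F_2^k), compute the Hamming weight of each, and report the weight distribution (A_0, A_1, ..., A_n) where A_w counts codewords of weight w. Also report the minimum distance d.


Weight distribution: A_0 = 1, A_2 = 4, A_3 = 3, A_4 = 3, A_5 = 4, A_7 = 1. Minimum distance d = 2.

Enumerate all 2^4 = 16 messages m ∈ F_2^4.
For each, compute codeword c = mG in F_2^7, then tally its weight.
  m = 0000 → c = 0000000, weight = 0.
  m = 1000 → c = 0011111, weight = 5.
  m = 0100 → c = 0011001, weight = 3.
  m = 1100 → c = 0000110, weight = 2.
  m = 0010 → c = 0110001, weight = 3.
  m = 1010 → c = 0101110, weight = 4.
  m = 0110 → c = 0101000, weight = 2.
  m = 1110 → c = 0110111, weight = 5.
  m = 0001 → c = 1010111, weight = 5.
  m = 1001 → c = 1001000, weight = 2.
  m = 0101 → c = 1001110, weight = 4.
  m = 1101 → c = 1010001, weight = 3.
  m = 0011 → c = 1100110, weight = 4.
  m = 1011 → c = 1111001, weight = 5.
  m = 0111 → c = 1111111, weight = 7.
  m = 1111 → c = 1100000, weight = 2.
Tally weights:
  weight 0: 1 codewords.
  weight 2: 4 codewords.
  weight 3: 3 codewords.
  weight 4: 3 codewords.
  weight 5: 4 codewords.
  weight 7: 1 codewords.
Minimum distance d = smallest w > 0 with A_w > 0 = 2.
Sanity: Σ A_w = 16 = 2^4 = 16 ✓.


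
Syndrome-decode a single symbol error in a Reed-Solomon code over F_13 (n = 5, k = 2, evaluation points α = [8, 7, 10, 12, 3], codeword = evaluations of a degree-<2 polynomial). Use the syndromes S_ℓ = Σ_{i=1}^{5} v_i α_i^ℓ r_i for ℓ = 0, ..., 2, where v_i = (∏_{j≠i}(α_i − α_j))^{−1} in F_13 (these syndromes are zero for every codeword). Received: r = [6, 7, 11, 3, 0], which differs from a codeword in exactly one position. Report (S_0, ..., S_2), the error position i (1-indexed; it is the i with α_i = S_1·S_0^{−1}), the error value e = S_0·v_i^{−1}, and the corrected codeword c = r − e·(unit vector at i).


S = (2, 1, 7), error at position 2, error magnitude e = 10, c = [6, 10, 11, 3, 0].

Step 1: column multipliers v_i = (∏_{j≠i}(α_i − α_j))^{−1} mod 13.
  i = 1 (α = 8): (8−7)(8−10)(8−12)(8−3) = 1·(−2)·(−4)·5 = 40 ≡ 1, so v_1 = 1^{−1} = 1 (mod 13).
  i = 2 (α = 7): (7−8)(7−10)(7−12)(7−3) = (−1)·(−3)·(−5)·4 = −60 ≡ 5, so v_2 = 5^{−1} = 8 (mod 13).
  i = 3 (α = 10): (10−8)(10−7)(10−12)(10−3) = 2·3·(−2)·7 = −84 ≡ 7, so v_3 = 7^{−1} = 2 (mod 13).
  i = 4 (α = 12): (12−8)(12−7)(12−10)(12−3) = 4·5·2·9 = 360 ≡ 9, so v_4 = 9^{−1} = 3 (mod 13).
  i = 5 (α = 3): (3−8)(3−7)(3−10)(3−12) = (−5)·(−4)·(−7)·(−9) = 1260 ≡ 12, so v_5 = 12^{−1} = 12 (mod 13).
  v = [1, 8, 2, 3, 12].
Step 2: syndromes of r = [6, 7, 11, 3, 0] (all sums mod 13).
  S_0 = Σ v_i r_i = 1·6 + 8·7 + 2·11 + 3·3 + 12·0 = 93 ≡ 2.
  S_1 = Σ v_i α_i r_i = 1·8·6 + 8·7·7 + 2·10·11 + 3·12·3 + 12·3·0 = 768 ≡ 1.
  α_i^2 mod 13 = [12, 10, 9, 1, 9].
  S_2 = Σ v_i α_i^2 r_i = 1·12·6 + 8·10·7 + 2·9·11 + 3·1·3 + 12·9·0 = 839 ≡ 7.
  S = (2, 1, 7) ≠ 0, so r is not a codeword (an error is present).
Step 3: locate the error. For a single error e at position i, S_ℓ = v_i·e·α_i^ℓ, so α_err = S_1/S_0.
  S_0^{−1} = 2^{−1} = 7 (mod 13), so α_err = 1·7 = 7 ≡ 7 = α_2. Error position i = 2.
  Consistency check: S_2/S_1 = 7·1 = 7 ≡ 7 = α_err ✓ (single-error assumption holds).
Step 4: error magnitude e = S_0/v_2 = S_0·∏_{j≠2}(α_2 − α_j) = 2·5 = 10 ≡ 10 (mod 13).
Step 5: correct position 2: c_2 = r_2 − e = 7 − 10 ≡ 10 (mod 13). Hence c = [6, 10, 11, 3, 0].
  Check: interpolating c through the α_i gives m(x) = 12 + 9·x (degree < 2) with m(α_i) = c_i for every i, so c is indeed a codeword.


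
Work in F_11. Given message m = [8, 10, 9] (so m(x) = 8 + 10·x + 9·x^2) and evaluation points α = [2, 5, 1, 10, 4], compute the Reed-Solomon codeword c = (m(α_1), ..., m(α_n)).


c = [9, 8, 5, 7, 5]

Message polynomial: m(x) = 8 + 10·x + 9·x^2 (mod 11).
For each evaluation point α_i, compute m(α_i) mod 11:
  α_1 = 2: Horner steps 9 → 6 → 9, so m(2) = 9.
  α_2 = 5: Horner steps 9 → 0 → 8, so m(5) = 8.
  α_3 = 1: Horner steps 9 → 8 → 5, so m(1) = 5.
  α_4 = 10: Horner steps 9 → 1 → 7, so m(10) = 7.
  α_5 = 4: Horner steps 9 → 2 → 5, so m(4) = 5.
Codeword c = [9, 8, 5, 7, 5] ∈ F_11^5.


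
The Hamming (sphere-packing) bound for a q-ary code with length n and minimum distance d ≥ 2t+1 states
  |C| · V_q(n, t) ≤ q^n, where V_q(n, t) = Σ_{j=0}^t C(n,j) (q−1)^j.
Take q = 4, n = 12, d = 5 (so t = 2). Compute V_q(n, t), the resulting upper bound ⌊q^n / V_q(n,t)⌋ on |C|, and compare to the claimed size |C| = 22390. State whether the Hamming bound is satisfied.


V_q(n, t) = 631, q^n = 16777216, Hamming bound = 26588, |C| = 22390 ≤ bound (satisfied).

Step 1: Compute V_q(n, t) = Σ_{j=0}^2 C(n, j) (q−1)^j.
  j = 0: C(12,0)·(3)^0 = 1·1 = 1.
  j = 1: C(12,1)·(3)^1 = 12·3 = 36.
  j = 2: C(12,2)·(3)^2 = 66·9 = 594.
  V_q(n, t) = 1 + 36 + 594 = 631.
Step 2: q^n = 4^12 = 16777216.
Step 3: Hamming bound ⌊q^n / V_q(n,t)⌋ = ⌊16777216/631⌋ = 26588.
Step 4: Compare |C| = 22390 to 26588: satisfied.
The claimed |C| lies below the Hamming bound.


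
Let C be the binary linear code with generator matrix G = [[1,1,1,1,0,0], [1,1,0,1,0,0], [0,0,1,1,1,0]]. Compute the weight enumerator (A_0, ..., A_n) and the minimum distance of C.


Weight distribution: A_0 = 1, A_1 = 1, A_2 = 1, A_3 = 3, A_4 = 2. Minimum distance d = 1.

Enumerate all 2^3 = 8 messages m ∈ F_2^3.
For each, compute codeword c = mG in F_2^6, then tally its weight.
  m = 000 → c = 000000, weight = 0.
  m = 100 → c = 111100, weight = 4.
  m = 010 → c = 110100, weight = 3.
  m = 110 → c = 001000, weight = 1.
  m = 001 → c = 001110, weight = 3.
  m = 101 → c = 110010, weight = 3.
  m = 011 → c = 111010, weight = 4.
  m = 111 → c = 000110, weight = 2.
Tally weights:
  weight 0: 1 codewords.
  weight 1: 1 codewords.
  weight 2: 1 codewords.
  weight 3: 3 codewords.
  weight 4: 2 codewords.
Minimum distance d = smallest w > 0 with A_w > 0 = 1.
Sanity: Σ A_w = 8 = 2^3 = 8 ✓.


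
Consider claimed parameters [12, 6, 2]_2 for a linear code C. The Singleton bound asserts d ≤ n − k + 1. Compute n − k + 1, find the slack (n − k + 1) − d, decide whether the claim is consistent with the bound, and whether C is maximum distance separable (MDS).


Singleton RHS = n − k + 1 = 7, slack = 5, bound satisfied, not MDS.

Singleton bound: d ≤ n − k + 1.
Here n = 12, k = 6, so n − k + 1 = 7.
Given d = 2, check d ≤ 7: YES.
Slack = (n − k + 1) − d = 5.
The code is NOT MDS (slack = 5 > 0).
Description: the claimed parameters are [12, 6, 2]_2; such a code would be non-MDS.


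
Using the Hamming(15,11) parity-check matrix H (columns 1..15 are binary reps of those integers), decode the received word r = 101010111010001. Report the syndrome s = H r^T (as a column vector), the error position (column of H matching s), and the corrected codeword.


s = (0, 1, 0, 1)^T, error position = 5, corrected codeword c = 101000111010001

Compute s = H r^T mod 2 one row at a time:
  s_1 = 1 + 1 + 0 + 1 + 0 + 0 + 0 + 1 = 4 ≡ 0 (mod 2).
  s_2 = 0 + 1 + 0 + 1 + 0 + 0 + 0 + 1 = 3 ≡ 1 (mod 2).
  s_3 = 0 + 1 + 0 + 1 + 0 + 1 + 0 + 1 = 4 ≡ 0 (mod 2).
  s_4 = 1 + 1 + 1 + 1 + 1 + 1 + 0 + 1 = 7 ≡ 1 (mod 2).
s = (0, 1, 0, 1)^T — this equals column 5 of H (binary 0101), so error is at position 5.
Correct: flip bit 5 of r = 101010111010001 to get c = 101000111010001.


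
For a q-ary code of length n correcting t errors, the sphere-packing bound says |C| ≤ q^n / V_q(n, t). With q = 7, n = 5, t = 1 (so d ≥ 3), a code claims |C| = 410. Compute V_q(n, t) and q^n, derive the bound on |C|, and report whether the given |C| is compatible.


V_q(n, t) = 31, q^n = 16807, Hamming bound = 542, |C| = 410 ≤ bound (satisfied).

Step 1: Compute V_q(n, t) = Σ_{j=0}^1 C(n, j) (q−1)^j.
  j = 0: C(5,0)·(6)^0 = 1·1 = 1.
  j = 1: C(5,1)·(6)^1 = 5·6 = 30.
  V_q(n, t) = 1 + 30 = 31.
Step 2: q^n = 7^5 = 16807.
Step 3: Hamming bound ⌊q^n / V_q(n,t)⌋ = ⌊16807/31⌋ = 542.
Step 4: Compare |C| = 410 to 542: satisfied.
The claimed |C| lies below the Hamming bound.


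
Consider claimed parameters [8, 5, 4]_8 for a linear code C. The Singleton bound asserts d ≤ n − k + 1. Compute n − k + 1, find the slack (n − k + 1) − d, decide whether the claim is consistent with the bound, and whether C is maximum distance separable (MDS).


Singleton RHS = n − k + 1 = 4, slack = 0, bound satisfied, MDS.

Singleton bound: d ≤ n − k + 1.
Here n = 8, k = 5, so n − k + 1 = 4.
Given d = 4, check d ≤ 4: YES.
Slack = (n − k + 1) − d = 0.
The code is MDS (slack = 0).
Description: the claimed parameters are [8, 5, 4]_8; such a code would be MDS (meets Singleton bound).


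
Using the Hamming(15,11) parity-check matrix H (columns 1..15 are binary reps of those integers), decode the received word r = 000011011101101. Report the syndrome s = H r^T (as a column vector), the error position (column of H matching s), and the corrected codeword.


s = (0, 1, 1, 0)^T, error position = 6, corrected codeword c = 000010011101101

Compute s = H r^T mod 2 one row at a time:
  s_1 = 1 + 1 + 1 + 0 + 1 + 1 + 0 + 1 = 6 ≡ 0 (mod 2).
  s_2 = 0 + 1 + 1 + 0 + 1 + 1 + 0 + 1 = 5 ≡ 1 (mod 2).
  s_3 = 0 + 0 + 1 + 0 + 1 + 0 + 0 + 1 = 3 ≡ 1 (mod 2).
  s_4 = 0 + 0 + 1 + 0 + 1 + 0 + 1 + 1 = 4 ≡ 0 (mod 2).
s = (0, 1, 1, 0)^T — this equals column 6 of H (binary 0110), so error is at position 6.
Correct: flip bit 6 of r = 000011011101101 to get c = 000010011101101.


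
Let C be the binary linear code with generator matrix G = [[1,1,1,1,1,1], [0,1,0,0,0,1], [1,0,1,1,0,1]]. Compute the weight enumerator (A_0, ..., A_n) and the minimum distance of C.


Weight distribution: A_0 = 1, A_2 = 3, A_4 = 3, A_6 = 1. Minimum distance d = 2.

Enumerate all 2^3 = 8 messages m ∈ F_2^3.
For each, compute codeword c = mG in F_2^6, then tally its weight.
  m = 000 → c = 000000, weight = 0.
  m = 100 → c = 111111, weight = 6.
  m = 010 → c = 010001, weight = 2.
  m = 110 → c = 101110, weight = 4.
  m = 001 → c = 101101, weight = 4.
  m = 101 → c = 010010, weight = 2.
  m = 011 → c = 111100, weight = 4.
  m = 111 → c = 000011, weight = 2.
Tally weights:
  weight 0: 1 codewords.
  weight 2: 3 codewords.
  weight 4: 3 codewords.
  weight 6: 1 codewords.
Minimum distance d = smallest w > 0 with A_w > 0 = 2.
Sanity: Σ A_w = 8 = 2^3 = 8 ✓.


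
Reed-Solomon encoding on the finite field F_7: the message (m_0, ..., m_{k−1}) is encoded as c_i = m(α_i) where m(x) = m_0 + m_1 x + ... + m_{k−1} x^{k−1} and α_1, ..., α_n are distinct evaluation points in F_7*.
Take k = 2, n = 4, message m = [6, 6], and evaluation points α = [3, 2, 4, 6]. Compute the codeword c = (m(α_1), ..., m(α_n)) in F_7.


c = [3, 4, 2, 0]

Message polynomial: m(x) = 6 + 6·x (mod 7).
For each evaluation point α_i, compute m(α_i) mod 7:
  α_1 = 3: Horner steps 6 → 3, so m(3) = 3.
  α_2 = 2: Horner steps 6 → 4, so m(2) = 4.
  α_3 = 4: Horner steps 6 → 2, so m(4) = 2.
  α_4 = 6: Horner steps 6 → 0, so m(6) = 0.
Codeword c = [3, 4, 2, 0] ∈ F_7^4.


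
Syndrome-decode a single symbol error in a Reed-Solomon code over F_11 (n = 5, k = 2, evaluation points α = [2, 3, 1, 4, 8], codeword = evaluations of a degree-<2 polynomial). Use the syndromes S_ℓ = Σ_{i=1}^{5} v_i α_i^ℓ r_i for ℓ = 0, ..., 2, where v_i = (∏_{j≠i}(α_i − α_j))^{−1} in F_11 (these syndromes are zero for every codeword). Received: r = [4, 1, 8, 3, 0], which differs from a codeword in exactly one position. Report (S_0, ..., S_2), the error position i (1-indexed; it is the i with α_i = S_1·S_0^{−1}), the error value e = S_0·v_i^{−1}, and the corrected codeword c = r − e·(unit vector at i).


S = (6, 1, 2), error at position 1, error magnitude e = 5, c = [10, 1, 8, 3, 0].

Step 1: column multipliers v_i = (∏_{j≠i}(α_i − α_j))^{−1} mod 11.
  i = 1 (α = 2): (2−3)(2−1)(2−4)(2−8) = (−1)·1·(−2)·(−6) = −12 ≡ 10, so v_1 = 10^{−1} = 10 (mod 11).
  i = 2 (α = 3): (3−2)(3−1)(3−4)(3−8) = 1·2·(−1)·(−5) = 10 ≡ 10, so v_2 = 10^{−1} = 10 (mod 11).
  i = 3 (α = 1): (1−2)(1−3)(1−4)(1−8) = (−1)·(−2)·(−3)·(−7) = 42 ≡ 9, so v_3 = 9^{−1} = 5 (mod 11).
  i = 4 (α = 4): (4−2)(4−3)(4−1)(4−8) = 2·1·3·(−4) = −24 ≡ 9, so v_4 = 9^{−1} = 5 (mod 11).
  i = 5 (α = 8): (8−2)(8−3)(8−1)(8−4) = 6·5·7·4 = 840 ≡ 4, so v_5 = 4^{−1} = 3 (mod 11).
  v = [10, 10, 5, 5, 3].
Step 2: syndromes of r = [4, 1, 8, 3, 0] (all sums mod 11).
  S_0 = Σ v_i r_i = 10·4 + 10·1 + 5·8 + 5·3 + 3·0 = 105 ≡ 6.
  S_1 = Σ v_i α_i r_i = 10·2·4 + 10·3·1 + 5·1·8 + 5·4·3 + 3·8·0 = 210 ≡ 1.
  α_i^2 mod 11 = [4, 9, 1, 5, 9].
  S_2 = Σ v_i α_i^2 r_i = 10·4·4 + 10·9·1 + 5·1·8 + 5·5·3 + 3·9·0 = 365 ≡ 2.
  S = (6, 1, 2) ≠ 0, so r is not a codeword (an error is present).
Step 3: locate the error. For a single error e at position i, S_ℓ = v_i·e·α_i^ℓ, so α_err = S_1/S_0.
  S_0^{−1} = 6^{−1} = 2 (mod 11), so α_err = 1·2 = 2 ≡ 2 = α_1. Error position i = 1.
  Consistency check: S_2/S_1 = 2·1 = 2 ≡ 2 = α_err ✓ (single-error assumption holds).
Step 4: error magnitude e = S_0/v_1 = S_0·∏_{j≠1}(α_1 − α_j) = 6·10 = 60 ≡ 5 (mod 11).
Step 5: correct position 1: c_1 = r_1 − e = 4 − 5 ≡ 10 (mod 11). Hence c = [10, 1, 8, 3, 0].
  Check: interpolating c through the α_i gives m(x) = 6 + 2·x (degree < 2) with m(α_i) = c_i for every i, so c is indeed a codeword.


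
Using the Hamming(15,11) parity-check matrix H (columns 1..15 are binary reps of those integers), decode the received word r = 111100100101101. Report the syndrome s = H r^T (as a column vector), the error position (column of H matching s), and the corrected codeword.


s = (0, 1, 1, 1)^T, error position = 7, corrected codeword c = 111100000101101

Compute s = H r^T mod 2 one row at a time:
  s_1 = 0 + 0 + 1 + 0 + 1 + 1 + 0 + 1 = 4 ≡ 0 (mod 2).
  s_2 = 1 + 0 + 0 + 1 + 1 + 1 + 0 + 1 = 5 ≡ 1 (mod 2).
  s_3 = 1 + 1 + 0 + 1 + 1 + 0 + 0 + 1 = 5 ≡ 1 (mod 2).
  s_4 = 1 + 1 + 0 + 1 + 0 + 0 + 1 + 1 = 5 ≡ 1 (mod 2).
s = (0, 1, 1, 1)^T — this equals column 7 of H (binary 0111), so error is at position 7.
Correct: flip bit 7 of r = 111100100101101 to get c = 111100000101101.


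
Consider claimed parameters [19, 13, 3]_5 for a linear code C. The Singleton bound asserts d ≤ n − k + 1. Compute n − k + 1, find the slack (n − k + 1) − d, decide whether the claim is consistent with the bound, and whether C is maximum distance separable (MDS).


Singleton RHS = n − k + 1 = 7, slack = 4, bound satisfied, not MDS.

Singleton bound: d ≤ n − k + 1.
Here n = 19, k = 13, so n − k + 1 = 7.
Given d = 3, check d ≤ 7: YES.
Slack = (n − k + 1) − d = 4.
The code is NOT MDS (slack = 4 > 0).
Description: the claimed parameters are [19, 13, 3]_5; such a code would be non-MDS.


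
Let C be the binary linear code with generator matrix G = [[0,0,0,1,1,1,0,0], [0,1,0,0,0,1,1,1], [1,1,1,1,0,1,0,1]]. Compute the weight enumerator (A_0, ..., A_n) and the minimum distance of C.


Weight distribution: A_0 = 1, A_3 = 1, A_4 = 2, A_5 = 3, A_6 = 1. Minimum distance d = 3.

Enumerate all 2^3 = 8 messages m ∈ F_2^3.
For each, compute codeword c = mG in F_2^8, then tally its weight.
  m = 000 → c = 00000000, weight = 0.
  m = 100 → c = 00011100, weight = 3.
  m = 010 → c = 01000111, weight = 4.
  m = 110 → c = 01011011, weight = 5.
  m = 001 → c = 11110101, weight = 6.
  m = 101 → c = 11101001, weight = 5.
  m = 011 → c = 10110010, weight = 4.
  m = 111 → c = 10101110, weight = 5.
Tally weights:
  weight 0: 1 codewords.
  weight 3: 1 codewords.
  weight 4: 2 codewords.
  weight 5: 3 codewords.
  weight 6: 1 codewords.
Minimum distance d = smallest w > 0 with A_w > 0 = 3.
Sanity: Σ A_w = 8 = 2^3 = 8 ✓.


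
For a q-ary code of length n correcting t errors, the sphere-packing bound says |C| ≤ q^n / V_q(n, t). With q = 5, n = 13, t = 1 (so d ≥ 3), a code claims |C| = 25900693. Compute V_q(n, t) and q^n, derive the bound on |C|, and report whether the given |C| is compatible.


V_q(n, t) = 53, q^n = 1220703125, Hamming bound = 23032134, |C| = 25900693 > bound (violated).

Step 1: Compute V_q(n, t) = Σ_{j=0}^1 C(n, j) (q−1)^j.
  j = 0: C(13,0)·(4)^0 = 1·1 = 1.
  j = 1: C(13,1)·(4)^1 = 13·4 = 52.
  V_q(n, t) = 1 + 52 = 53.
Step 2: q^n = 5^13 = 1220703125.
Step 3: Hamming bound ⌊q^n / V_q(n,t)⌋ = ⌊1220703125/53⌋ = 23032134.
Step 4: Compare |C| = 25900693 to 23032134: violated.
The claimed |C| lies above the Hamming bound, so no 5-ary code of length 13 with d ≥ 3 can have 25900693 codewords.


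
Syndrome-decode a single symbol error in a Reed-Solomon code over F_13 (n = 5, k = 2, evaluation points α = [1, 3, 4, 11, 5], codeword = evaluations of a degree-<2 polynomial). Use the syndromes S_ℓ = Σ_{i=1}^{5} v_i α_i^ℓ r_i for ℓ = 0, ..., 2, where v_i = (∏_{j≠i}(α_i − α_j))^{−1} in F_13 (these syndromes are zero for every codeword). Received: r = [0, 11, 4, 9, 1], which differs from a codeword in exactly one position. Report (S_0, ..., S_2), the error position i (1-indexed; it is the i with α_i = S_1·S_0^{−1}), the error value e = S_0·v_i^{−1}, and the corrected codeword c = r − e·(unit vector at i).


S = (8, 11, 7), error at position 2, error magnitude e = 4, c = [0, 7, 4, 9, 1].

Step 1: column multipliers v_i = (∏_{j≠i}(α_i − α_j))^{−1} mod 13.
  i = 1 (α = 1): (1−3)(1−4)(1−11)(1−5) = (−2)·(−3)·(−10)·(−4) = 240 ≡ 6, so v_1 = 6^{−1} = 11 (mod 13).
  i = 2 (α = 3): (3−1)(3−4)(3−11)(3−5) = 2·(−1)·(−8)·(−2) = −32 ≡ 7, so v_2 = 7^{−1} = 2 (mod 13).
  i = 3 (α = 4): (4−1)(4−3)(4−11)(4−5) = 3·1·(−7)·(−1) = 21 ≡ 8, so v_3 = 8^{−1} = 5 (mod 13).
  i = 4 (α = 11): (11−1)(11−3)(11−4)(11−5) = 10·8·7·6 = 3360 ≡ 6, so v_4 = 6^{−1} = 11 (mod 13).
  i = 5 (α = 5): (5−1)(5−3)(5−4)(5−11) = 4·2·1·(−6) = −48 ≡ 4, so v_5 = 4^{−1} = 10 (mod 13).
  v = [11, 2, 5, 11, 10].
Step 2: syndromes of r = [0, 11, 4, 9, 1] (all sums mod 13).
  S_0 = Σ v_i r_i = 11·0 + 2·11 + 5·4 + 11·9 + 10·1 = 151 ≡ 8.
  S_1 = Σ v_i α_i r_i = 11·1·0 + 2·3·11 + 5·4·4 + 11·11·9 + 10·5·1 = 1285 ≡ 11.
  α_i^2 mod 13 = [1, 9, 3, 4, 12].
  S_2 = Σ v_i α_i^2 r_i = 11·1·0 + 2·9·11 + 5·3·4 + 11·4·9 + 10·12·1 = 774 ≡ 7.
  S = (8, 11, 7) ≠ 0, so r is not a codeword (an error is present).
Step 3: locate the error. For a single error e at position i, S_ℓ = v_i·e·α_i^ℓ, so α_err = S_1/S_0.
  S_0^{−1} = 8^{−1} = 5 (mod 13), so α_err = 11·5 = 55 ≡ 3 = α_2. Error position i = 2.
  Consistency check: S_2/S_1 = 7·6 = 42 ≡ 3 = α_err ✓ (single-error assumption holds).
Step 4: error magnitude e = S_0/v_2 = S_0·∏_{j≠2}(α_2 − α_j) = 8·7 = 56 ≡ 4 (mod 13).
Step 5: correct position 2: c_2 = r_2 − e = 11 − 4 ≡ 7 (mod 13). Hence c = [0, 7, 4, 9, 1].
  Check: interpolating c through the α_i gives m(x) = 3 + 10·x (degree < 2) with m(α_i) = c_i for every i, so c is indeed a codeword.


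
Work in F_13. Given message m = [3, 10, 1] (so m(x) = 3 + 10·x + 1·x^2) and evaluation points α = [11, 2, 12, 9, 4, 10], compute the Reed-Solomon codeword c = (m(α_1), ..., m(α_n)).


c = [0, 1, 7, 5, 7, 8]

Message polynomial: m(x) = 3 + 10·x + 1·x^2 (mod 13).
For each evaluation point α_i, compute m(α_i) mod 13:
  α_1 = 11: Horner steps 1 → 8 → 0, so m(11) = 0.
  α_2 = 2: Horner steps 1 → 12 → 1, so m(2) = 1.
  α_3 = 12: Horner steps 1 → 9 → 7, so m(12) = 7.
  α_4 = 9: Horner steps 1 → 6 → 5, so m(9) = 5.
  α_5 = 4: Horner steps 1 → 1 → 7, so m(4) = 7.
  α_6 = 10: Horner steps 1 → 7 → 8, so m(10) = 8.
Codeword c = [0, 1, 7, 5, 7, 8] ∈ F_13^6.


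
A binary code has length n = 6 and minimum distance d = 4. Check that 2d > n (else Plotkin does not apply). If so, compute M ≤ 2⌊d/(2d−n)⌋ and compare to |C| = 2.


Plotkin bound M ≤ 4; given |C| = 2 ≤ bound (satisfied).

Check applicability: 2d = 8, n = 6.
2d − n = 2 > 0, so Plotkin applies.
Compute d/(2d−n) = 4/2 ≈ 2.0000.
⌊d/(2d−n)⌋ = 2.
Plotkin bound: M ≤ 2·2 = 4.
Given |C| = 2, check: satisfied.
This |C| is below the Plotkin bound.


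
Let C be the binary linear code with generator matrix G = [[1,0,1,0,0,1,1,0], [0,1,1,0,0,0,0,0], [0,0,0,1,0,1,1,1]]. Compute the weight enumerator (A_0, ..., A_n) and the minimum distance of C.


Weight distribution: A_0 = 1, A_2 = 1, A_4 = 5, A_6 = 1. Minimum distance d = 2.

Enumerate all 2^3 = 8 messages m ∈ F_2^3.
For each, compute codeword c = mG in F_2^8, then tally its weight.
  m = 000 → c = 00000000, weight = 0.
  m = 100 → c = 10100110, weight = 4.
  m = 010 → c = 01100000, weight = 2.
  m = 110 → c = 11000110, weight = 4.
  m = 001 → c = 00010111, weight = 4.
  m = 101 → c = 10110001, weight = 4.
  m = 011 → c = 01110111, weight = 6.
  m = 111 → c = 11010001, weight = 4.
Tally weights:
  weight 0: 1 codewords.
  weight 2: 1 codewords.
  weight 4: 5 codewords.
  weight 6: 1 codewords.
Minimum distance d = smallest w > 0 with A_w > 0 = 2.
Sanity: Σ A_w = 8 = 2^3 = 8 ✓.


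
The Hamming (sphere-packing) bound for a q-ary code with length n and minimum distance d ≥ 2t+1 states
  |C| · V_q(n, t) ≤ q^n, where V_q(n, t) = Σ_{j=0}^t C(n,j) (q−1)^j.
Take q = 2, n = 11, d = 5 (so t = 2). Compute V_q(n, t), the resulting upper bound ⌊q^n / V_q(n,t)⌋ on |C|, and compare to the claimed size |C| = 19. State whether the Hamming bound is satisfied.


V_q(n, t) = 67, q^n = 2048, Hamming bound = 30, |C| = 19 ≤ bound (satisfied).

Step 1: Compute V_q(n, t) = Σ_{j=0}^2 C(n, j) (q−1)^j.
  j = 0: C(11,0)·(1)^0 = 1·1 = 1.
  j = 1: C(11,1)·(1)^1 = 11·1 = 11.
  j = 2: C(11,2)·(1)^2 = 55·1 = 55.
  V_q(n, t) = 1 + 11 + 55 = 67.
Step 2: q^n = 2^11 = 2048.
Step 3: Hamming bound ⌊q^n / V_q(n,t)⌋ = ⌊2048/67⌋ = 30.
Step 4: Compare |C| = 19 to 30: satisfied.
The claimed |C| lies below the Hamming bound.


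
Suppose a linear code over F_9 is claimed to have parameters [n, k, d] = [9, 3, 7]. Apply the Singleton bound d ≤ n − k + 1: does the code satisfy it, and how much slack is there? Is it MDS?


Singleton RHS = n − k + 1 = 7, slack = 0, bound satisfied, MDS.

Singleton bound: d ≤ n − k + 1.
Here n = 9, k = 3, so n − k + 1 = 7.
Given d = 7, check d ≤ 7: YES.
Slack = (n − k + 1) − d = 0.
The code is MDS (slack = 0).
Description: the claimed parameters are [9, 3, 7]_9; such a code would be MDS (meets Singleton bound).


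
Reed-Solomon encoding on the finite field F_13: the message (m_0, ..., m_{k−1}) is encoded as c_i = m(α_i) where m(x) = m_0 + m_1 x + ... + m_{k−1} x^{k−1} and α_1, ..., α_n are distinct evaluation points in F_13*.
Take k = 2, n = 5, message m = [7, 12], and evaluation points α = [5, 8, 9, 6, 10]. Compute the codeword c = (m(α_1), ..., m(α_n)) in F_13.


c = [2, 12, 11, 1, 10]

Message polynomial: m(x) = 7 + 12·x (mod 13).
For each evaluation point α_i, compute m(α_i) mod 13:
  α_1 = 5: Horner steps 12 → 2, so m(5) = 2.
  α_2 = 8: Horner steps 12 → 12, so m(8) = 12.
  α_3 = 9: Horner steps 12 → 11, so m(9) = 11.
  α_4 = 6: Horner steps 12 → 1, so m(6) = 1.
  α_5 = 10: Horner steps 12 → 10, so m(10) = 10.
Codeword c = [2, 12, 11, 1, 10] ∈ F_13^5.


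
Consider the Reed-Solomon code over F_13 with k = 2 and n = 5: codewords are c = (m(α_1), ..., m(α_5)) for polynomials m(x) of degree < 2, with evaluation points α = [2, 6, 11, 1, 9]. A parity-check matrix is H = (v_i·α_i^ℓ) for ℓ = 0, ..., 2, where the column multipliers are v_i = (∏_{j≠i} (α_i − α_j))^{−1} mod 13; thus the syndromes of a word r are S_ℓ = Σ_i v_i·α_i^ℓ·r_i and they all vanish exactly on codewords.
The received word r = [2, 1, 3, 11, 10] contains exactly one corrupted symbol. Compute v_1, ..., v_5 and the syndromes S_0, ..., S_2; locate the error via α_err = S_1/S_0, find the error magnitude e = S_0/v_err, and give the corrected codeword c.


S = (9, 9, 9), error at position 4, error magnitude e = 12, c = [2, 1, 3, 12, 10].

Step 1: column multipliers v_i = (∏_{j≠i}(α_i − α_j))^{−1} mod 13.
  i = 1 (α = 2): (2−6)(2−11)(2−1)(2−9) = (−4)·(−9)·1·(−7) = −252 ≡ 8, so v_1 = 8^{−1} = 5 (mod 13).
  i = 2 (α = 6): (6−2)(6−11)(6−1)(6−9) = 4·(−5)·5·(−3) = 300 ≡ 1, so v_2 = 1^{−1} = 1 (mod 13).
  i = 3 (α = 11): (11−2)(11−6)(11−1)(11−9) = 9·5·10·2 = 900 ≡ 3, so v_3 = 3^{−1} = 9 (mod 13).
  i = 4 (α = 1): (1−2)(1−6)(1−11)(1−9) = (−1)·(−5)·(−10)·(−8) = 400 ≡ 10, so v_4 = 10^{−1} = 4 (mod 13).
  i = 5 (α = 9): (9−2)(9−6)(9−11)(9−1) = 7·3·(−2)·8 = −336 ≡ 2, so v_5 = 2^{−1} = 7 (mod 13).
  v = [5, 1, 9, 4, 7].
Step 2: syndromes of r = [2, 1, 3, 11, 10] (all sums mod 13).
  S_0 = Σ v_i r_i = 5·2 + 1·1 + 9·3 + 4·11 + 7·10 = 152 ≡ 9.
  S_1 = Σ v_i α_i r_i = 5·2·2 + 1·6·1 + 9·11·3 + 4·1·11 + 7·9·10 = 997 ≡ 9.
  α_i^2 mod 13 = [4, 10, 4, 1, 3].
  S_2 = Σ v_i α_i^2 r_i = 5·4·2 + 1·10·1 + 9·4·3 + 4·1·11 + 7·3·10 = 412 ≡ 9.
  S = (9, 9, 9) ≠ 0, so r is not a codeword (an error is present).
Step 3: locate the error. For a single error e at position i, S_ℓ = v_i·e·α_i^ℓ, so α_err = S_1/S_0.
  S_0^{−1} = 9^{−1} = 3 (mod 13), so α_err = 9·3 = 27 ≡ 1 = α_4. Error position i = 4.
  Consistency check: S_2/S_1 = 9·3 = 27 ≡ 1 = α_err ✓ (single-error assumption holds).
Step 4: error magnitude e = S_0/v_4 = S_0·∏_{j≠4}(α_4 − α_j) = 9·10 = 90 ≡ 12 (mod 13).
Step 5: correct position 4: c_4 = r_4 − e = 11 − 12 ≡ 12 (mod 13). Hence c = [2, 1, 3, 12, 10].
  Check: interpolating c through the α_i gives m(x) = 9 + 3·x (degree < 2) with m(α_i) = c_i for every i, so c is indeed a codeword.


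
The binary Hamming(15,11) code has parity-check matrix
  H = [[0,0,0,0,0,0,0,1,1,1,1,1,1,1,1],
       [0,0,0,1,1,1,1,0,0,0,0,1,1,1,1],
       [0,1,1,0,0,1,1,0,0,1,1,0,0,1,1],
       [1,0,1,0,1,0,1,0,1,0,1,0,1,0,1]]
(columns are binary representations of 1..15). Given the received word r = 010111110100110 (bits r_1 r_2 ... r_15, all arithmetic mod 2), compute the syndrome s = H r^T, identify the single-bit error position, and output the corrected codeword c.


s = (0, 0, 1, 1)^T, error position = 3, corrected codeword c = 011111110100110

Compute s = H r^T mod 2 one row at a time:
  s_1 = 1 + 0 + 1 + 0 + 0 + 1 + 1 + 0 = 4 ≡ 0 (mod 2).
  s_2 = 1 + 1 + 1 + 1 + 0 + 1 + 1 + 0 = 6 ≡ 0 (mod 2).
  s_3 = 1 + 0 + 1 + 1 + 1 + 0 + 1 + 0 = 5 ≡ 1 (mod 2).
  s_4 = 0 + 0 + 1 + 1 + 0 + 0 + 1 + 0 = 3 ≡ 1 (mod 2).
s = (0, 0, 1, 1)^T — this equals column 3 of H (binary 0011), so error is at position 3.
Correct: flip bit 3 of r = 010111110100110 to get c = 011111110100110.


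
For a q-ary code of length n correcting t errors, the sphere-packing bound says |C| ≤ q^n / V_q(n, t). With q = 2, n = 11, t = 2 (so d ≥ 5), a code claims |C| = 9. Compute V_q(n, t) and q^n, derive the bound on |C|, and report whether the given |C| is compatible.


V_q(n, t) = 67, q^n = 2048, Hamming bound = 30, |C| = 9 ≤ bound (satisfied).

Step 1: Compute V_q(n, t) = Σ_{j=0}^2 C(n, j) (q−1)^j.
  j = 0: C(11,0)·(1)^0 = 1·1 = 1.
  j = 1: C(11,1)·(1)^1 = 11·1 = 11.
  j = 2: C(11,2)·(1)^2 = 55·1 = 55.
  V_q(n, t) = 1 + 11 + 55 = 67.
Step 2: q^n = 2^11 = 2048.
Step 3: Hamming bound ⌊q^n / V_q(n,t)⌋ = ⌊2048/67⌋ = 30.
Step 4: Compare |C| = 9 to 30: satisfied.
The claimed |C| lies below the Hamming bound.


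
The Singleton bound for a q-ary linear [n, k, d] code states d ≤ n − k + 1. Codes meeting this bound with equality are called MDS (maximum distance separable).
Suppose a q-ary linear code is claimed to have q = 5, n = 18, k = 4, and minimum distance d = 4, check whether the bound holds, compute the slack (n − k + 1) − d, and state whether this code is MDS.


Singleton RHS = n − k + 1 = 15, slack = 11, bound satisfied, not MDS.

Singleton bound: d ≤ n − k + 1.
Here n = 18, k = 4, so n − k + 1 = 15.
Given d = 4, check d ≤ 15: YES.
Slack = (n − k + 1) − d = 11.
The code is NOT MDS (slack = 11 > 0).
Description: the claimed parameters are [18, 4, 4]_5; such a code would be non-MDS.


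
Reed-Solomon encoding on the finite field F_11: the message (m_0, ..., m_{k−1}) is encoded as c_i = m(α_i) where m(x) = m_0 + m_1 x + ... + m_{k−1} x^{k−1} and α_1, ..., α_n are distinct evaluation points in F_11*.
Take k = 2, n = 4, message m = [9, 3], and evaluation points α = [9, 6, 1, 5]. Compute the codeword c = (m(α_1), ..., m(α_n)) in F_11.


c = [3, 5, 1, 2]

Message polynomial: m(x) = 9 + 3·x (mod 11).
For each evaluation point α_i, compute m(α_i) mod 11:
  α_1 = 9: Horner steps 3 → 3, so m(9) = 3.
  α_2 = 6: Horner steps 3 → 5, so m(6) = 5.
  α_3 = 1: Horner steps 3 → 1, so m(1) = 1.
  α_4 = 5: Horner steps 3 → 2, so m(5) = 2.
Codeword c = [3, 5, 1, 2] ∈ F_11^4.


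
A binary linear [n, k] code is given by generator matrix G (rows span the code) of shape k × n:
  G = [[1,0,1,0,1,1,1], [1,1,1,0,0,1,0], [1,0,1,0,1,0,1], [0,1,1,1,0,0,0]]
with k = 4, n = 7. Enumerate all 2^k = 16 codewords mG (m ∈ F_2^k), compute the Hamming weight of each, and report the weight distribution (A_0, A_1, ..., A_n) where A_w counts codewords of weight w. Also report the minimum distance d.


Weight distribution: A_0 = 1, A_1 = 1, A_2 = 1, A_3 = 4, A_4 = 5, A_5 = 3, A_6 = 1. Minimum distance d = 1.

Enumerate all 2^4 = 16 messages m ∈ F_2^4.
For each, compute codeword c = mG in F_2^7, then tally its weight.
  m = 0000 → c = 0000000, weight = 0.
  m = 1000 → c = 1010111, weight = 5.
  m = 0100 → c = 1110010, weight = 4.
  m = 1100 → c = 0100101, weight = 3.
  m = 0010 → c = 1010101, weight = 4.
  m = 1010 → c = 0000010, weight = 1.
  m = 0110 → c = 0100111, weight = 4.
  m = 1110 → c = 1110000, weight = 3.
  m = 0001 → c = 0111000, weight = 3.
  m = 1001 → c = 1101111, weight = 6.
  m = 0101 → c = 1001010, weight = 3.
  m = 1101 → c = 0011101, weight = 4.
  m = 0011 → c = 1101101, weight = 5.
  m = 1011 → c = 0111010, weight = 4.
  m = 0111 → c = 0011111, weight = 5.
  m = 1111 → c = 1001000, weight = 2.
Tally weights:
  weight 0: 1 codewords.
  weight 1: 1 codewords.
  weight 2: 1 codewords.
  weight 3: 4 codewords.
  weight 4: 5 codewords.
  weight 5: 3 codewords.
  weight 6: 1 codewords.
Minimum distance d = smallest w > 0 with A_w > 0 = 1.
Sanity: Σ A_w = 16 = 2^4 = 16 ✓.


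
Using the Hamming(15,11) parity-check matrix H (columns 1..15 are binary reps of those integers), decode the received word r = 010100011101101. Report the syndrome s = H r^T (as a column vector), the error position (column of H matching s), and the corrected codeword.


s = (0, 0, 1, 1)^T, error position = 3, corrected codeword c = 011100011101101

Compute s = H r^T mod 2 one row at a time:
  s_1 = 1 + 1 + 1 + 0 + 1 + 1 + 0 + 1 = 6 ≡ 0 (mod 2).
  s_2 = 1 + 0 + 0 + 0 + 1 + 1 + 0 + 1 = 4 ≡ 0 (mod 2).
  s_3 = 1 + 0 + 0 + 0 + 1 + 0 + 0 + 1 = 3 ≡ 1 (mod 2).
  s_4 = 0 + 0 + 0 + 0 + 1 + 0 + 1 + 1 = 3 ≡ 1 (mod 2).
s = (0, 0, 1, 1)^T — this equals column 3 of H (binary 0011), so error is at position 3.
Correct: flip bit 3 of r = 010100011101101 to get c = 011100011101101.


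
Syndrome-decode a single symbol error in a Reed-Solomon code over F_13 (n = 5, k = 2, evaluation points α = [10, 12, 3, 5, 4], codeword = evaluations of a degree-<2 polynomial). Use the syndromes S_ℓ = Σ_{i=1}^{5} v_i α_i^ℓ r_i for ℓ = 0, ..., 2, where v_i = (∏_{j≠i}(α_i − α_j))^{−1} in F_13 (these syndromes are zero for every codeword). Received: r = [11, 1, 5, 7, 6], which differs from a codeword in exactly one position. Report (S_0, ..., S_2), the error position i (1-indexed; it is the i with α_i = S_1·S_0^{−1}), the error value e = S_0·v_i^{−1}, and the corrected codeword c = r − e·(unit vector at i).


S = (10, 9, 12), error at position 1, error magnitude e = 12, c = [12, 1, 5, 7, 6].

Step 1: column multipliers v_i = (∏_{j≠i}(α_i − α_j))^{−1} mod 13.
  i = 1 (α = 10): (10−12)(10−3)(10−5)(10−4) = (−2)·7·5·6 = −420 ≡ 9, so v_1 = 9^{−1} = 3 (mod 13).
  i = 2 (α = 12): (12−10)(12−3)(12−5)(12−4) = 2·9·7·8 = 1008 ≡ 7, so v_2 = 7^{−1} = 2 (mod 13).
  i = 3 (α = 3): (3−10)(3−12)(3−5)(3−4) = (−7)·(−9)·(−2)·(−1) = 126 ≡ 9, so v_3 = 9^{−1} = 3 (mod 13).
  i = 4 (α = 5): (5−10)(5−12)(5−3)(5−4) = (−5)·(−7)·2·1 = 70 ≡ 5, so v_4 = 5^{−1} = 8 (mod 13).
  i = 5 (α = 4): (4−10)(4−12)(4−3)(4−5) = (−6)·(−8)·1·(−1) = −48 ≡ 4, so v_5 = 4^{−1} = 10 (mod 13).
  v = [3, 2, 3, 8, 10].
Step 2: syndromes of r = [11, 1, 5, 7, 6] (all sums mod 13).
  S_0 = Σ v_i r_i = 3·11 + 2·1 + 3·5 + 8·7 + 10·6 = 166 ≡ 10.
  S_1 = Σ v_i α_i r_i = 3·10·11 + 2·12·1 + 3·3·5 + 8·5·7 + 10·4·6 = 919 ≡ 9.
  α_i^2 mod 13 = [9, 1, 9, 12, 3].
  S_2 = Σ v_i α_i^2 r_i = 3·9·11 + 2·1·1 + 3·9·5 + 8·12·7 + 10·3·6 = 1286 ≡ 12.
  S = (10, 9, 12) ≠ 0, so r is not a codeword (an error is present).
Step 3: locate the error. For a single error e at position i, S_ℓ = v_i·e·α_i^ℓ, so α_err = S_1/S_0.
  S_0^{−1} = 10^{−1} = 4 (mod 13), so α_err = 9·4 = 36 ≡ 10 = α_1. Error position i = 1.
  Consistency check: S_2/S_1 = 12·3 = 36 ≡ 10 = α_err ✓ (single-error assumption holds).
Step 4: error magnitude e = S_0/v_1 = S_0·∏_{j≠1}(α_1 − α_j) = 10·9 = 90 ≡ 12 (mod 13).
Step 5: correct position 1: c_1 = r_1 − e = 11 − 12 ≡ 12 (mod 13). Hence c = [12, 1, 5, 7, 6].
  Check: interpolating c through the α_i gives m(x) = 2 + 1·x (degree < 2) with m(α_i) = c_i for every i, so c is indeed a codeword.


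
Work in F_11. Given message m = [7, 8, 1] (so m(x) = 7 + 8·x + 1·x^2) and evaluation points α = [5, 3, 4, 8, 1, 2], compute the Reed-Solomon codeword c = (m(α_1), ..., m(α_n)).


c = [6, 7, 0, 3, 5, 5]

Message polynomial: m(x) = 7 + 8·x + 1·x^2 (mod 11).
For each evaluation point α_i, compute m(α_i) mod 11:
  α_1 = 5: Horner steps 1 → 2 → 6, so m(5) = 6.
  α_2 = 3: Horner steps 1 → 0 → 7, so m(3) = 7.
  α_3 = 4: Horner steps 1 → 1 → 0, so m(4) = 0.
  α_4 = 8: Horner steps 1 → 5 → 3, so m(8) = 3.
  α_5 = 1: Horner steps 1 → 9 → 5, so m(1) = 5.
  α_6 = 2: Horner steps 1 → 10 → 5, so m(2) = 5.
Codeword c = [6, 7, 0, 3, 5, 5] ∈ F_11^6.


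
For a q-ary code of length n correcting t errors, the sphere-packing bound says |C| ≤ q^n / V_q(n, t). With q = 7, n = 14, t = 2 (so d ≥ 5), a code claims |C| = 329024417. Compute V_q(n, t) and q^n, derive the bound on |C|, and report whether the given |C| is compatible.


V_q(n, t) = 3361, q^n = 678223072849, Hamming bound = 201792047, |C| = 329024417 > bound (violated).

Step 1: Compute V_q(n, t) = Σ_{j=0}^2 C(n, j) (q−1)^j.
  j = 0: C(14,0)·(6)^0 = 1·1 = 1.
  j = 1: C(14,1)·(6)^1 = 14·6 = 84.
  j = 2: C(14,2)·(6)^2 = 91·36 = 3276.
  V_q(n, t) = 1 + 84 + 3276 = 3361.
Step 2: q^n = 7^14 = 678223072849.
Step 3: Hamming bound ⌊q^n / V_q(n,t)⌋ = ⌊678223072849/3361⌋ = 201792047.
Step 4: Compare |C| = 329024417 to 201792047: violated.
The claimed |C| lies above the Hamming bound, so no 7-ary code of length 14 with d ≥ 5 can have 329024417 codewords.


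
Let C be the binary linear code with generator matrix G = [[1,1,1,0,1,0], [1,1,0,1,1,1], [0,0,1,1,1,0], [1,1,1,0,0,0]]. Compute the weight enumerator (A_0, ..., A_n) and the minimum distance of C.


Weight distribution: A_0 = 1, A_1 = 2, A_2 = 2, A_3 = 4, A_4 = 5, A_5 = 2. Minimum distance d = 1.

Enumerate all 2^4 = 16 messages m ∈ F_2^4.
For each, compute codeword c = mG in F_2^6, then tally its weight.
  m = 0000 → c = 000000, weight = 0.
  m = 1000 → c = 111010, weight = 4.
  m = 0100 → c = 110111, weight = 5.
  m = 1100 → c = 001101, weight = 3.
  m = 0010 → c = 001110, weight = 3.
  m = 1010 → c = 110100, weight = 3.
  m = 0110 → c = 111001, weight = 4.
  m = 1110 → c = 000011, weight = 2.
  m = 0001 → c = 111000, weight = 3.
  m = 1001 → c = 000010, weight = 1.
  m = 0101 → c = 001111, weight = 4.
  m = 1101 → c = 110101, weight = 4.
  m = 0011 → c = 110110, weight = 4.
  m = 1011 → c = 001100, weight = 2.
  m = 0111 → c = 000001, weight = 1.
  m = 1111 → c = 111011, weight = 5.
Tally weights:
  weight 0: 1 codewords.
  weight 1: 2 codewords.
  weight 2: 2 codewords.
  weight 3: 4 codewords.
  weight 4: 5 codewords.
  weight 5: 2 codewords.
Minimum distance d = smallest w > 0 with A_w > 0 = 1.
Sanity: Σ A_w = 16 = 2^4 = 16 ✓.


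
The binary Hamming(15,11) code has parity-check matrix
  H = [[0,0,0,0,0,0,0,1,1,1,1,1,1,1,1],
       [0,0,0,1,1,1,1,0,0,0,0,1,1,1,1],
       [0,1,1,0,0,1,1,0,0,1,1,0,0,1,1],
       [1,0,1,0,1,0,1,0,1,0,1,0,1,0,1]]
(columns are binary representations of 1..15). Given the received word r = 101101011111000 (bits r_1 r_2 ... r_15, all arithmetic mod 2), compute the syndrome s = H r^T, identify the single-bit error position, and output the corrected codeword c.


s = (1, 1, 0, 0)^T, error position = 12, corrected codeword c = 101101011110000

Compute s = H r^T mod 2 one row at a time:
  s_1 = 1 + 1 + 1 + 1 + 1 + 0 + 0 + 0 = 5 ≡ 1 (mod 2).
  s_2 = 1 + 0 + 1 + 0 + 1 + 0 + 0 + 0 = 3 ≡ 1 (mod 2).
  s_3 = 0 + 1 + 1 + 0 + 1 + 1 + 0 + 0 = 4 ≡ 0 (mod 2).
  s_4 = 1 + 1 + 0 + 0 + 1 + 1 + 0 + 0 = 4 ≡ 0 (mod 2).
s = (1, 1, 0, 0)^T — this equals column 12 of H (binary 1100), so error is at position 12.
Correct: flip bit 12 of r = 101101011111000 to get c = 101101011110000.


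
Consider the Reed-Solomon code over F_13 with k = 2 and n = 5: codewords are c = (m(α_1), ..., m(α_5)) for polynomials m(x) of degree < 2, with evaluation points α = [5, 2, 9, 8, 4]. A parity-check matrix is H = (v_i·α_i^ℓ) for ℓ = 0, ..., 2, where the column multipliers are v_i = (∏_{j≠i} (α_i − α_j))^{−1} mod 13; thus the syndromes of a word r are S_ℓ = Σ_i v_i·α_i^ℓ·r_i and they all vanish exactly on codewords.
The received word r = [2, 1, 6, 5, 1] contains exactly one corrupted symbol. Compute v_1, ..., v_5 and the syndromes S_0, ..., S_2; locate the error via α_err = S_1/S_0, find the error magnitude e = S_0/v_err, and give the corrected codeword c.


S = (3, 6, 12), error at position 2, error magnitude e = 2, c = [2, 12, 6, 5, 1].

Step 1: column multipliers v_i = (∏_{j≠i}(α_i − α_j))^{−1} mod 13.
  i = 1 (α = 5): (5−2)(5−9)(5−8)(5−4) = 3·(−4)·(−3)·1 = 36 ≡ 10, so v_1 = 10^{−1} = 4 (mod 13).
  i = 2 (α = 2): (2−5)(2−9)(2−8)(2−4) = (−3)·(−7)·(−6)·(−2) = 252 ≡ 5, so v_2 = 5^{−1} = 8 (mod 13).
  i = 3 (α = 9): (9−5)(9−2)(9−8)(9−4) = 4·7·1·5 = 140 ≡ 10, so v_3 = 10^{−1} = 4 (mod 13).
  i = 4 (α = 8): (8−5)(8−2)(8−9)(8−4) = 3·6·(−1)·4 = −72 ≡ 6, so v_4 = 6^{−1} = 11 (mod 13).
  i = 5 (α = 4): (4−5)(4−2)(4−9)(4−8) = (−1)·2·(−5)·(−4) = −40 ≡ 12, so v_5 = 12^{−1} = 12 (mod 13).
  v = [4, 8, 4, 11, 12].
Step 2: syndromes of r = [2, 1, 6, 5, 1] (all sums mod 13).
  S_0 = Σ v_i r_i = 4·2 + 8·1 + 4·6 + 11·5 + 12·1 = 107 ≡ 3.
  S_1 = Σ v_i α_i r_i = 4·5·2 + 8·2·1 + 4·9·6 + 11·8·5 + 12·4·1 = 760 ≡ 6.
  α_i^2 mod 13 = [12, 4, 3, 12, 3].
  S_2 = Σ v_i α_i^2 r_i = 4·12·2 + 8·4·1 + 4·3·6 + 11·12·5 + 12·3·1 = 896 ≡ 12.
  S = (3, 6, 12) ≠ 0, so r is not a codeword (an error is present).
Step 3: locate the error. For a single error e at position i, S_ℓ = v_i·e·α_i^ℓ, so α_err = S_1/S_0.
  S_0^{−1} = 3^{−1} = 9 (mod 13), so α_err = 6·9 = 54 ≡ 2 = α_2. Error position i = 2.
  Consistency check: S_2/S_1 = 12·11 = 132 ≡ 2 = α_err ✓ (single-error assumption holds).
Step 4: error magnitude e = S_0/v_2 = S_0·∏_{j≠2}(α_2 − α_j) = 3·5 = 15 ≡ 2 (mod 13).
Step 5: correct position 2: c_2 = r_2 − e = 1 − 2 ≡ 12 (mod 13). Hence c = [2, 12, 6, 5, 1].
  Check: interpolating c through the α_i gives m(x) = 10 + 1·x (degree < 2) with m(α_i) = c_i for every i, so c is indeed a codeword.
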